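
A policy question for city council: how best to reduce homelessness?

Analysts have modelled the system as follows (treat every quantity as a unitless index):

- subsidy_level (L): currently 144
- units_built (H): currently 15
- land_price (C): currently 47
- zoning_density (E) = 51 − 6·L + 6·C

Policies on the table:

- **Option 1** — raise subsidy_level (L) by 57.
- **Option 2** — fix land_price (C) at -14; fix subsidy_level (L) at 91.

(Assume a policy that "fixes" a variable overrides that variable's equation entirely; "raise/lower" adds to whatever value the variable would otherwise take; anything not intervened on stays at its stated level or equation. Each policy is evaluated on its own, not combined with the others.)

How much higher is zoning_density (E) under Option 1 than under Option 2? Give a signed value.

-294

Option 1 (L + 57):
  L = 144 + 57 = 201
  C = 47
  E = 51 − 6·201 + 6·47 = -873
Option 2 (C := -14, L := 91):
  L = 91
  C = -14
  E = 51 − 6·91 + 6·(-14) = -579
E: -873 − (-579) = -294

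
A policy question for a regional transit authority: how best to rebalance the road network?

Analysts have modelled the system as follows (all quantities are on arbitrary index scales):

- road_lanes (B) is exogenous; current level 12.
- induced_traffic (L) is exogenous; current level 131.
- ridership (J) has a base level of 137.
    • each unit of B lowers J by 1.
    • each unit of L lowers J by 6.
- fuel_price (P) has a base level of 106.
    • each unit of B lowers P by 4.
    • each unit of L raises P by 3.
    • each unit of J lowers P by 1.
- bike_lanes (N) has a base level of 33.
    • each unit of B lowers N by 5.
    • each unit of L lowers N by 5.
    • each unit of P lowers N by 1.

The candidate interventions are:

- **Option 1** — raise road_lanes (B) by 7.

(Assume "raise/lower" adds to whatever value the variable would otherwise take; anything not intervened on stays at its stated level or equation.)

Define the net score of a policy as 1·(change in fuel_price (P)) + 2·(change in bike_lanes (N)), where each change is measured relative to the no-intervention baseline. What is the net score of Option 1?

-49

Baseline:
  B = 12
  L = 131
  J = 137 − 12 − 6·131 = -661
  P = 106 − 4·12 + 3·131 − (-661) = 1112
  N = 33 − 5·12 − 5·131 − 1112 = -1794
Option 1 (B + 7):
  B = 12 + 7 = 19
  L = 131
  J = 137 − 19 − 6·131 = -668
  P = 106 − 4·19 + 3·131 − (-668) = 1091
  N = 33 − 5·19 − 5·131 − 1091 = -1808
ΔP = 1091 − 1112 = -21; ΔN = -1808 − (-1794) = -14
Score = 1·(-21) + 2·(-14) = -49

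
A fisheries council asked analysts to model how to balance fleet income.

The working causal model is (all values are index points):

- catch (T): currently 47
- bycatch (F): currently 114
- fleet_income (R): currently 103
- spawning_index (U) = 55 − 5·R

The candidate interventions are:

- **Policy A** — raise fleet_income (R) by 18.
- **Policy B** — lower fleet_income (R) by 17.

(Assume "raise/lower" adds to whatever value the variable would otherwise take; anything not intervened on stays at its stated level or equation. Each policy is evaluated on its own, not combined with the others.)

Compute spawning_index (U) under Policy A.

-550

Policy A (R + 18):
  R = 103 + 18 = 121
  U = 55 − 5·121 = -550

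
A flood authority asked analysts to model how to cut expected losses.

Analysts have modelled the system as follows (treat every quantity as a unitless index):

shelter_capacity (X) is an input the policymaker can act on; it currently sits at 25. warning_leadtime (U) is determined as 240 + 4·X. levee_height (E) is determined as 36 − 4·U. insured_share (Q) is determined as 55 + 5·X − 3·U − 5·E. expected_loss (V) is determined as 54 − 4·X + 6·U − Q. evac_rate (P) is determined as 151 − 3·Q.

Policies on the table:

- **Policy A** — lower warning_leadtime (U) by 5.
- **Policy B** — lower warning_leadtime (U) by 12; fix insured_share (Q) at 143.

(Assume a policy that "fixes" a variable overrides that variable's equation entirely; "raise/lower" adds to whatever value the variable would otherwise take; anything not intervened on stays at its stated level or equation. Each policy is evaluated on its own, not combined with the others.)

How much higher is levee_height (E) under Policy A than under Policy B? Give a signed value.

Policy A (U − 5):
  X = 25
  U = 240 + 4·25 (−5 from intervention) = 335
  E = 36 − 4·335 = -1304
Policy B (U − 12, Q := 143):
  X = 25
  U = 240 + 4·25 (−12 from intervention) = 328
  E = 36 − 4·328 = -1276
E: -1304 − (-1276) = -28

-28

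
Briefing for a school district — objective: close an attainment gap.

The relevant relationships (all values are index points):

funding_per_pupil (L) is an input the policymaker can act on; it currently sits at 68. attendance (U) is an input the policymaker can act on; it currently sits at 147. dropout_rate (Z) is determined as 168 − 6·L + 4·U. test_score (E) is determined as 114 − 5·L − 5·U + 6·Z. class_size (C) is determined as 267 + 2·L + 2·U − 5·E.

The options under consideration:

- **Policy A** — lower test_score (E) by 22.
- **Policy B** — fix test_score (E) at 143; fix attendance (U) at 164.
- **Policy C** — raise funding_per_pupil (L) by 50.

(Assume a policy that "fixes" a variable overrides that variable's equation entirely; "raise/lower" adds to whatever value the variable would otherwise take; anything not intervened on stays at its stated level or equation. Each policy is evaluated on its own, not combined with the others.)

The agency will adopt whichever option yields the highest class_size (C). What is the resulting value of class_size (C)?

5412

Policy A (E − 22):
  L = 68
  U = 147
  Z = 168 − 6·68 + 4·147 = 348
  E = 114 − 5·68 − 5·147 + 6·348 (−22 from intervention) = 1105
  C = 267 + 2·68 + 2·147 − 5·1105 = -4828
Policy B (E := 143, U := 164):
  L = 68
  U = 164
  Z = 168 − 6·68 + 4·164 = 416
  E = 143
  C = 267 + 2·68 + 2·164 − 5·143 = 16
Policy C (L + 50):
  L = 68 + 50 = 118
  U = 147
  Z = 168 − 6·118 + 4·147 = 48
  E = 114 − 5·118 − 5·147 + 6·48 = -923
  C = 267 + 2·118 + 2·147 − 5·(-923) = 5412
Comparing — Policy A: C=-4828, Policy B: C=16, Policy C: C=5412. Highest is 5412 (Policy C).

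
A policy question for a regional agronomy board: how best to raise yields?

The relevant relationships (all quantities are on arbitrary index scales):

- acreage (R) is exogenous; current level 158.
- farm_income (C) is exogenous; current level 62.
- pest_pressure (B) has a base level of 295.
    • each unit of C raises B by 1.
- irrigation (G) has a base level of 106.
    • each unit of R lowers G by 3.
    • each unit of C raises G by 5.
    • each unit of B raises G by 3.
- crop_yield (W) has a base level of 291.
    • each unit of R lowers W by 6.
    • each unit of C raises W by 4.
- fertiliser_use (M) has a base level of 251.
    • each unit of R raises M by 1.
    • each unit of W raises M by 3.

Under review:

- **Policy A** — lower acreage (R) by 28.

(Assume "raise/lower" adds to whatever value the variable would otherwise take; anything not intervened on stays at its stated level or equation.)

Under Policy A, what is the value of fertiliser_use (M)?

-342

Policy A (R − 28):
  R = 158 − 28 = 130
  C = 62
  W = 291 − 6·130 + 4·62 = -241
  M = 251 + 130 + 3·(-241) = -342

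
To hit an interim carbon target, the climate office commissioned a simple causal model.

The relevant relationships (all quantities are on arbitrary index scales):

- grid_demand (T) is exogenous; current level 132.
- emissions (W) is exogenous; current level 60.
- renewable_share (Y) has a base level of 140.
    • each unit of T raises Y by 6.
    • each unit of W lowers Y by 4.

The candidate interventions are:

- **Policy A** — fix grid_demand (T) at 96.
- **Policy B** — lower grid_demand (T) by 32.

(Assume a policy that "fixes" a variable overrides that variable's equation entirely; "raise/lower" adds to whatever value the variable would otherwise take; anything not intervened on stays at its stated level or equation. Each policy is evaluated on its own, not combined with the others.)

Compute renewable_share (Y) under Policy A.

476

Policy A (T := 96):
  T = 96
  W = 60
  Y = 140 + 6·96 − 4·60 = 476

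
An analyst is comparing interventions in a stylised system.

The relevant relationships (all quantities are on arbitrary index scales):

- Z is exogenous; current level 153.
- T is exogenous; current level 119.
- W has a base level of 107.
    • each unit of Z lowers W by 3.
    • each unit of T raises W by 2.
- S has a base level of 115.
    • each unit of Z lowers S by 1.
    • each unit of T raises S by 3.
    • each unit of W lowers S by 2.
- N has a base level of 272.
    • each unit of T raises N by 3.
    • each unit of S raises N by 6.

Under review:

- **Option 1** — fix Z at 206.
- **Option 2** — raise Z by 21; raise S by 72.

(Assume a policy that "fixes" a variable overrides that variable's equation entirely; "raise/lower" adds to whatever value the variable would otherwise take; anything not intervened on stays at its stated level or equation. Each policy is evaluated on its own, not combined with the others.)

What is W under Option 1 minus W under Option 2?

-96

Option 1 (Z := 206):
  Z = 206
  T = 119
  W = 107 − 3·206 + 2·119 = -273
Option 2 (Z + 21, S + 72):
  Z = 153 + 21 = 174
  T = 119
  W = 107 − 3·174 + 2·119 = -177
W: -273 − (-177) = -96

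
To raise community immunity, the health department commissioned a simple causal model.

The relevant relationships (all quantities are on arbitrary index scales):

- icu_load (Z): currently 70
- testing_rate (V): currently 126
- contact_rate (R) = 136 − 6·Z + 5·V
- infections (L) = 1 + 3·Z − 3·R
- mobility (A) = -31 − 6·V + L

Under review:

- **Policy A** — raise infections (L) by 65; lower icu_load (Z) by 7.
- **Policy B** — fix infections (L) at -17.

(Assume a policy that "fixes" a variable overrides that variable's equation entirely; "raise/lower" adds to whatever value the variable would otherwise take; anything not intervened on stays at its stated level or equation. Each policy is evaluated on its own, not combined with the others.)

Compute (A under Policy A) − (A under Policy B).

-892

Policy A (L + 65, Z − 7):
  Z = 70 − 7 = 63
  V = 126
  R = 136 − 6·63 + 5·126 = 388
  L = 1 + 3·63 − 3·388 (+65 from intervention) = -909
  A = -31 − 6·126 + (-909) = -1696
Policy B (L := -17):
  Z = 70
  V = 126
  R = 136 − 6·70 + 5·126 = 346
  L = -17
  A = -31 − 6·126 + (-17) = -804
A: -1696 − (-804) = -892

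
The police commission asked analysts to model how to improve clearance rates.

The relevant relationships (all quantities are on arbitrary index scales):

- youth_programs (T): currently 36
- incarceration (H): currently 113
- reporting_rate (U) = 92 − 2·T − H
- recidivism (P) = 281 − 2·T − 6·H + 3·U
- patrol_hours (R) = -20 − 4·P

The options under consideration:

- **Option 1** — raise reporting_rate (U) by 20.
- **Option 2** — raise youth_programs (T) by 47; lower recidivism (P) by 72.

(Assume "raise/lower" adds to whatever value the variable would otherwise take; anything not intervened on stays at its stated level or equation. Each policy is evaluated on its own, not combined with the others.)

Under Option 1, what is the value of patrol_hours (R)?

2732

Option 1 (U + 20):
  T = 36
  H = 113
  U = 92 − 2·36 − 113 (+20 from intervention) = -73
  P = 281 − 2·36 − 6·113 + 3·(-73) = -688
  R = -20 − 4·(-688) = 2732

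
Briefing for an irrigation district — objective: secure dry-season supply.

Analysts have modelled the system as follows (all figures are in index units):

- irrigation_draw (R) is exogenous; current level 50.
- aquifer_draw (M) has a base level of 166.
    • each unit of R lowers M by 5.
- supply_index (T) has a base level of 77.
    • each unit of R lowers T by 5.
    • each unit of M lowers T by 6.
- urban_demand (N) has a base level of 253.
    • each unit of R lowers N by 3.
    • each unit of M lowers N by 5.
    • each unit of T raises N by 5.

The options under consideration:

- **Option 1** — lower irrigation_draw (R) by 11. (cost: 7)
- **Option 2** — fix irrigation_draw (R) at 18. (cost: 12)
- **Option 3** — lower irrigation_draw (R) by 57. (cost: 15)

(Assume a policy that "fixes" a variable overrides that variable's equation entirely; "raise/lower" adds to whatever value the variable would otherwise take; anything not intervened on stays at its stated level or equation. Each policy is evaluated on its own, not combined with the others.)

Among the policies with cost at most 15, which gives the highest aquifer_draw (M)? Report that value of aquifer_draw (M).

Option 1 (R − 11):
  R = 50 − 11 = 39
  M = 166 − 5·39 = -29
Option 2 (R := 18):
  R = 18
  M = 166 − 5·18 = 76
Option 3 (R − 57):
  R = 50 − 57 = -7
  M = 166 − 5·(-7) = 201
Comparing — Option 1: M=-29, Option 2: M=76, Option 3: M=201. Highest is 201 (Option 3).

201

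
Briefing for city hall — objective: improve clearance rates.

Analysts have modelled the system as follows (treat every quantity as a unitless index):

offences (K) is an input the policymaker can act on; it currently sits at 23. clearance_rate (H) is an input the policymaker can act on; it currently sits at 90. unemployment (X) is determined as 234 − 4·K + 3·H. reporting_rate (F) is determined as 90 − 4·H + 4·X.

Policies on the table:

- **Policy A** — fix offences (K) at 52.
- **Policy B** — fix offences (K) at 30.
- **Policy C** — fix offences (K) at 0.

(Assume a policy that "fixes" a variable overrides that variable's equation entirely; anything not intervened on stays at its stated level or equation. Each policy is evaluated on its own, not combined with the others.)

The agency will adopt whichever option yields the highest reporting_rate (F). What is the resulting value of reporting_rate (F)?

Policy A (K := 52):
  K = 52
  H = 90
  X = 234 − 4·52 + 3·90 = 296
  F = 90 − 4·90 + 4·296 = 914
Policy B (K := 30):
  K = 30
  H = 90
  X = 234 − 4·30 + 3·90 = 384
  F = 90 − 4·90 + 4·384 = 1266
Policy C (K := 0):
  K = 0
  H = 90
  X = 234 − 4·0 + 3·90 = 504
  F = 90 − 4·90 + 4·504 = 1746
Comparing — Policy A: F=914, Policy B: F=1266, Policy C: F=1746. Highest is 1746 (Policy C).

1746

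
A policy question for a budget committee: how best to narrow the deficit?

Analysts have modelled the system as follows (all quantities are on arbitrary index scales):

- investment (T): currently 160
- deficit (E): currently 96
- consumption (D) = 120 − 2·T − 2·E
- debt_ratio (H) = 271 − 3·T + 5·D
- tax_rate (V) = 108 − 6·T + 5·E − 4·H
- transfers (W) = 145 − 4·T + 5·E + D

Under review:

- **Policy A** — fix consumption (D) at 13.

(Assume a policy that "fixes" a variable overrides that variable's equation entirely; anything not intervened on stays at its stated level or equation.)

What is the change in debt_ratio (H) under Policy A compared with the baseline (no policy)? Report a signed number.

Baseline:
  T = 160
  E = 96
  D = 120 − 2·160 − 2·96 = -392
  H = 271 − 3·160 + 5·(-392) = -2169
Policy A (D := 13):
  T = 160
  E = 96
  D = 13
  H = 271 − 3·160 + 5·13 = -144
Change in H: -144 − (-2169) = 2025

2025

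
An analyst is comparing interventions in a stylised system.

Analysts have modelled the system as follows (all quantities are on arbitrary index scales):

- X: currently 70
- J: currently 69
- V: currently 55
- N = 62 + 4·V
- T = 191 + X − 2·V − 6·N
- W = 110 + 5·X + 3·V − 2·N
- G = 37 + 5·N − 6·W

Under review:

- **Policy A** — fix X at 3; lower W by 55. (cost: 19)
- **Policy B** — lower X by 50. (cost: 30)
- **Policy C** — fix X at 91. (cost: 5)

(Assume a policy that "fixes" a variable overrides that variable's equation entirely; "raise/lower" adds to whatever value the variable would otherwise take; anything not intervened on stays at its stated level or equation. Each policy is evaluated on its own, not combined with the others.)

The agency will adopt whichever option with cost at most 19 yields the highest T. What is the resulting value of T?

-1520

Policy A (X := 3, W − 55):
  X = 3
  V = 55
  N = 62 + 4·55 = 282
  T = 191 + 3 − 2·55 − 6·282 = -1608
Policy C (X := 91):
  X = 91
  V = 55
  N = 62 + 4·55 = 282
  T = 191 + 91 − 2·55 − 6·282 = -1520
Comparing — Policy A: T=-1608, Policy C: T=-1520. Highest is -1520 (Policy C).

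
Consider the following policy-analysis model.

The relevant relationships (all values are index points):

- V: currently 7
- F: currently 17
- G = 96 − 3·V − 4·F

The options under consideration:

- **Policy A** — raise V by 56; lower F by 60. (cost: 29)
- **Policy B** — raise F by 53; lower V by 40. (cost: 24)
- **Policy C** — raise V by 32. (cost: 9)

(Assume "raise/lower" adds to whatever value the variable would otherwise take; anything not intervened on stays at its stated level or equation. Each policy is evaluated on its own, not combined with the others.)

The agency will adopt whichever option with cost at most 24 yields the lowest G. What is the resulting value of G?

Policy B (F + 53, V − 40):
  V = 7 − 40 = -33
  F = 17 + 53 = 70
  G = 96 − 3·(-33) − 4·70 = -85
Policy C (V + 32):
  V = 7 + 32 = 39
  F = 17
  G = 96 − 3·39 − 4·17 = -89
Comparing — Policy B: G=-85, Policy C: G=-89. Lowest is -89 (Policy C).

-89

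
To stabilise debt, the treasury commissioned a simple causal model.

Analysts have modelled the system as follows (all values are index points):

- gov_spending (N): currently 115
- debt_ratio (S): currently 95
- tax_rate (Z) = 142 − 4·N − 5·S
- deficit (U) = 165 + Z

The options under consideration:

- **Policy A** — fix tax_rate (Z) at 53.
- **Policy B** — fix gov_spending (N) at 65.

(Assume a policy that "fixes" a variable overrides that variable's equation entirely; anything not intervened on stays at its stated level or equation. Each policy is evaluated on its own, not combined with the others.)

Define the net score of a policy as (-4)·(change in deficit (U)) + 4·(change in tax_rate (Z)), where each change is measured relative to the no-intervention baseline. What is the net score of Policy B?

Baseline:
  N = 115
  S = 95
  Z = 142 − 4·115 − 5·95 = -793
  U = 165 + (-793) = -628
Policy B (N := 65):
  N = 65
  S = 95
  Z = 142 − 4·65 − 5·95 = -593
  U = 165 + (-593) = -428
ΔU = -428 − (-628) = 200; ΔZ = -593 − (-793) = 200
Score = (-4)·200 + 4·200 = 0

0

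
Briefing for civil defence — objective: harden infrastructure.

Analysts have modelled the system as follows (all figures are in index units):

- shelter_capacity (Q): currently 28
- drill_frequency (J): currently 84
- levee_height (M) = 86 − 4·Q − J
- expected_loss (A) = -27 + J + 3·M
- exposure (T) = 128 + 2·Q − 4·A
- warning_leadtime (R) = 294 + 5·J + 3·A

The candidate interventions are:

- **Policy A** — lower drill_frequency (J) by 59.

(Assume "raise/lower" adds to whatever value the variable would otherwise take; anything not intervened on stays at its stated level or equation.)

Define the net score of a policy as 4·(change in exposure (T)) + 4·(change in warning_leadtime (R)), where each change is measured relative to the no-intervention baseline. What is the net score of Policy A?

Baseline:
  Q = 28
  J = 84
  M = 86 − 4·28 − 84 = -110
  A = -27 + 84 + 3·(-110) = -273
  T = 128 + 2·28 − 4·(-273) = 1276
  R = 294 + 5·84 + 3·(-273) = -105
Policy A (J − 59):
  Q = 28
  J = 84 − 59 = 25
  M = 86 − 4·28 − 25 = -51
  A = -27 + 25 + 3·(-51) = -155
  T = 128 + 2·28 − 4·(-155) = 804
  R = 294 + 5·25 + 3·(-155) = -46
ΔT = 804 − 1276 = -472; ΔR = -46 − (-105) = 59
Score = 4·(-472) + 4·59 = -1652

-1652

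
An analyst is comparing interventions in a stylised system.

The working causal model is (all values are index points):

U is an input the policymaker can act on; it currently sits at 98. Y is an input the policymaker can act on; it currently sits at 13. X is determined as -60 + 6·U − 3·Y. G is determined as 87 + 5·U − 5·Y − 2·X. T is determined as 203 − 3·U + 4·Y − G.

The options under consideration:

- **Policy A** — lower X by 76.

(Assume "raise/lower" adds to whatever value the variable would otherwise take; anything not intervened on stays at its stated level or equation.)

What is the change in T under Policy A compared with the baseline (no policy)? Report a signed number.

-152

Baseline:
  U = 98
  Y = 13
  X = -60 + 6·98 − 3·13 = 489
  G = 87 + 5·98 − 5·13 − 2·489 = -466
  T = 203 − 3·98 + 4·13 − (-466) = 427
Policy A (X − 76):
  U = 98
  Y = 13
  X = -60 + 6·98 − 3·13 (−76 from intervention) = 413
  G = 87 + 5·98 − 5·13 − 2·413 = -314
  T = 203 − 3·98 + 4·13 − (-314) = 275
Change in T: 275 − 427 = -152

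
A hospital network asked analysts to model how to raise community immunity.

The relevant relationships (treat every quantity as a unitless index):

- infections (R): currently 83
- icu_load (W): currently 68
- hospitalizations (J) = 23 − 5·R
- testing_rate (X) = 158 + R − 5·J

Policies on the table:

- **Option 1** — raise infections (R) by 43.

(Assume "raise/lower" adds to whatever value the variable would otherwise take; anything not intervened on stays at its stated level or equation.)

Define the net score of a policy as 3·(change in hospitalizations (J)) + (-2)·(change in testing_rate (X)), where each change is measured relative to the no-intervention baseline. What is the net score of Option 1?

-2881

Baseline:
  R = 83
  J = 23 − 5·83 = -392
  X = 158 + 83 − 5·(-392) = 2201
Option 1 (R + 43):
  R = 83 + 43 = 126
  J = 23 − 5·126 = -607
  X = 158 + 126 − 5·(-607) = 3319
ΔJ = -607 − (-392) = -215; ΔX = 3319 − 2201 = 1118
Score = 3·(-215) + (-2)·1118 = -2881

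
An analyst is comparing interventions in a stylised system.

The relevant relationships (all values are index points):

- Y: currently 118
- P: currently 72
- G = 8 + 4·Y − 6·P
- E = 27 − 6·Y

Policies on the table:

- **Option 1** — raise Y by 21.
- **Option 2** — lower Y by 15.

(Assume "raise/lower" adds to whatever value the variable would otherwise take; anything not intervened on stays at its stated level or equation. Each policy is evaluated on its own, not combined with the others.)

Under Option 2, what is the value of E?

-591

Option 2 (Y − 15):
  Y = 118 − 15 = 103
  E = 27 − 6·103 = -591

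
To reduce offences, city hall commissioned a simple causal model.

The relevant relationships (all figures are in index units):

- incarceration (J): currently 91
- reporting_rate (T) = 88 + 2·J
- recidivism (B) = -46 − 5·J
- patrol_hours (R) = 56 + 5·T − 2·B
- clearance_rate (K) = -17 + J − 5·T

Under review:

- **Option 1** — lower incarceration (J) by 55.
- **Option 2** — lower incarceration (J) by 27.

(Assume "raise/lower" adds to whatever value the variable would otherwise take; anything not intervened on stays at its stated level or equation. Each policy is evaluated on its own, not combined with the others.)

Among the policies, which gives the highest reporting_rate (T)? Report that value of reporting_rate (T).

Option 1 (J − 55):
  J = 91 − 55 = 36
  T = 88 + 2·36 = 160
Option 2 (J − 27):
  J = 91 − 27 = 64
  T = 88 + 2·64 = 216
Comparing — Option 1: T=160, Option 2: T=216. Highest is 216 (Option 2).

216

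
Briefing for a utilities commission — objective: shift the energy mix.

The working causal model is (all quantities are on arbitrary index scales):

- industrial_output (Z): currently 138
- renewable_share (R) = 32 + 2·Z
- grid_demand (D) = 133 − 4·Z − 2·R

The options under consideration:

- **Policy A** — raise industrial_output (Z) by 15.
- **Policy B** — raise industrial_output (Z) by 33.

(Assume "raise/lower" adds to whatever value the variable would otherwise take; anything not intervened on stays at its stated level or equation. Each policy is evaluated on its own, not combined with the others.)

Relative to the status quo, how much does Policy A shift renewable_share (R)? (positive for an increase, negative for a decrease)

30

Baseline:
  Z = 138
  R = 32 + 2·138 = 308
Policy A (Z + 15):
  Z = 138 + 15 = 153
  R = 32 + 2·153 = 338
Change in R: 338 − 308 = 30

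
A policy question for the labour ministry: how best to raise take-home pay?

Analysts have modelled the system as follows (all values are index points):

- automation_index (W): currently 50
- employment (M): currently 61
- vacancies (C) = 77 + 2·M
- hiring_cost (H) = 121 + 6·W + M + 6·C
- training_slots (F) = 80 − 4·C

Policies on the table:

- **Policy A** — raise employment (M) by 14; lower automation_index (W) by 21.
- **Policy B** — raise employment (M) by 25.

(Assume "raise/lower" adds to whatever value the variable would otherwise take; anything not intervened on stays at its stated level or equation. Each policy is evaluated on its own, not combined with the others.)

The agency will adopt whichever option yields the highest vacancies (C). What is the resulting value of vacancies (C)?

Policy A (M + 14, W − 21):
  M = 61 + 14 = 75
  C = 77 + 2·75 = 227
Policy B (M + 25):
  M = 61 + 25 = 86
  C = 77 + 2·86 = 249
Comparing — Policy A: C=227, Policy B: C=249. Highest is 249 (Policy B).

249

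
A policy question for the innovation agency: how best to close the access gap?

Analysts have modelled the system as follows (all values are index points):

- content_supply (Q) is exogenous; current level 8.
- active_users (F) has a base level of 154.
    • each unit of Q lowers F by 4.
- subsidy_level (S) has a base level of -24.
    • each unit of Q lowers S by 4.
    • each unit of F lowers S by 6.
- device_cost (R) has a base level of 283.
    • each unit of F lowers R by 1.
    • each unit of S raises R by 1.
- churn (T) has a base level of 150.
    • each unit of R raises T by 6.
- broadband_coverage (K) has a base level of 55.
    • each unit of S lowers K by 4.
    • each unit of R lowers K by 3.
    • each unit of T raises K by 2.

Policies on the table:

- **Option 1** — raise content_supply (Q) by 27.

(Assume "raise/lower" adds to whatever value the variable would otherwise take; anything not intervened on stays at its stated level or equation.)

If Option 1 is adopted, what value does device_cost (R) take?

21

Option 1 (Q + 27):
  Q = 8 + 27 = 35
  F = 154 − 4·35 = 14
  S = -24 − 4·35 − 6·14 = -248
  R = 283 − 14 + (-248) = 21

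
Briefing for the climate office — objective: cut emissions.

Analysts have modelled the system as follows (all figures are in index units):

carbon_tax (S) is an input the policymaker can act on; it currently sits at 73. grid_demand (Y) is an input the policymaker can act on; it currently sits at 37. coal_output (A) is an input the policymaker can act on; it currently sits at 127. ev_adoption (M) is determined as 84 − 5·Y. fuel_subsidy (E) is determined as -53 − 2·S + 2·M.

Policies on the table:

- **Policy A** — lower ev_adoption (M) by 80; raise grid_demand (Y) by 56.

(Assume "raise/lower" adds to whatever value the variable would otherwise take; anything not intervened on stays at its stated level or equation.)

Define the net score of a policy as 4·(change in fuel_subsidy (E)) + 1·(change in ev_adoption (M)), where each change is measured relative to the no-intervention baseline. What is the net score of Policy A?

-3240

Baseline:
  S = 73
  Y = 37
  M = 84 − 5·37 = -101
  E = -53 − 2·73 + 2·(-101) = -401
Policy A (M − 80, Y + 56):
  S = 73
  Y = 37 + 56 = 93
  M = 84 − 5·93 (−80 from intervention) = -461
  E = -53 − 2·73 + 2·(-461) = -1121
ΔE = -1121 − (-401) = -720; ΔM = -461 − (-101) = -360
Score = 4·(-720) + 1·(-360) = -3240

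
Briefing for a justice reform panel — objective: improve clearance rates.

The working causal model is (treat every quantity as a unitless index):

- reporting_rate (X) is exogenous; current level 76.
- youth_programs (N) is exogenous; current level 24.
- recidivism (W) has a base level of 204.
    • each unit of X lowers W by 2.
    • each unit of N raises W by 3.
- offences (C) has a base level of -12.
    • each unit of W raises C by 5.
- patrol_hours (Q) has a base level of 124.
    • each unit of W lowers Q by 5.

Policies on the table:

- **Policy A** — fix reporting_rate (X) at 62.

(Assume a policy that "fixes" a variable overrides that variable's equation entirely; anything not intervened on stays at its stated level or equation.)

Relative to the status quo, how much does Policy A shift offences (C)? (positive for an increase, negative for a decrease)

Baseline:
  X = 76
  N = 24
  W = 204 − 2·76 + 3·24 = 124
  C = -12 + 5·124 = 608
Policy A (X := 62):
  X = 62
  N = 24
  W = 204 − 2·62 + 3·24 = 152
  C = -12 + 5·152 = 748
Change in C: 748 − 608 = 140

140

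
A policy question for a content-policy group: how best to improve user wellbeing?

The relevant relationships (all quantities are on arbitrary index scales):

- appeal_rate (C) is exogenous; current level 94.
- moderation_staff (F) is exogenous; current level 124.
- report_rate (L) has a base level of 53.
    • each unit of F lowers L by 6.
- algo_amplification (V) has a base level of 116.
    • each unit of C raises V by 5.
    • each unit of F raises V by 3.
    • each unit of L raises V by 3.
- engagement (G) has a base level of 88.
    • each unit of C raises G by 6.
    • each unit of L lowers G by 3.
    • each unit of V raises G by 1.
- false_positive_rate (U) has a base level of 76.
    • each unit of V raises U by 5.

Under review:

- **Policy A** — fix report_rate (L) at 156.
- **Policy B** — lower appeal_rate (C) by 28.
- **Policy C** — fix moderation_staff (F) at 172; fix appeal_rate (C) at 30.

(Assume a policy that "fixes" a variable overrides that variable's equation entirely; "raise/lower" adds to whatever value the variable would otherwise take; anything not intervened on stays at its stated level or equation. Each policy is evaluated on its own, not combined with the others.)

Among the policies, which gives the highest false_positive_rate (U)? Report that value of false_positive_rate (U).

7206

Policy A (L := 156):
  C = 94
  F = 124
  L = 156
  V = 116 + 5·94 + 3·124 + 3·156 = 1426
  U = 76 + 5·1426 = 7206
Policy B (C − 28):
  C = 94 − 28 = 66
  F = 124
  L = 53 − 6·124 = -691
  V = 116 + 5·66 + 3·124 + 3·(-691) = -1255
  U = 76 + 5·(-1255) = -6199
Policy C (F := 172, C := 30):
  C = 30
  F = 172
  L = 53 − 6·172 = -979
  V = 116 + 5·30 + 3·172 + 3·(-979) = -2155
  U = 76 + 5·(-2155) = -10699
Comparing — Policy A: U=7206, Policy B: U=-6199, Policy C: U=-10699. Highest is 7206 (Policy A).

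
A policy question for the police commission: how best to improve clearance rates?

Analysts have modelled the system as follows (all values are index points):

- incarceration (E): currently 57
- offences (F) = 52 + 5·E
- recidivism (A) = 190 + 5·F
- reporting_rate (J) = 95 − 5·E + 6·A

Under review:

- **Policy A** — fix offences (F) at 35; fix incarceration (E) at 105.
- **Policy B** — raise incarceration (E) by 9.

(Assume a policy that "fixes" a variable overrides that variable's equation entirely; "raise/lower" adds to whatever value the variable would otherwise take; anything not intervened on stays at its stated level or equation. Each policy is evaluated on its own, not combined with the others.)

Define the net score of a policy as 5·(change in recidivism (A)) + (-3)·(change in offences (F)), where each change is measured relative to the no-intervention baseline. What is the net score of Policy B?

Baseline:
  E = 57
  F = 52 + 5·57 = 337
  A = 190 + 5·337 = 1875
Policy B (E + 9):
  E = 57 + 9 = 66
  F = 52 + 5·66 = 382
  A = 190 + 5·382 = 2100
ΔA = 2100 − 1875 = 225; ΔF = 382 − 337 = 45
Score = 5·225 + (-3)·45 = 990

990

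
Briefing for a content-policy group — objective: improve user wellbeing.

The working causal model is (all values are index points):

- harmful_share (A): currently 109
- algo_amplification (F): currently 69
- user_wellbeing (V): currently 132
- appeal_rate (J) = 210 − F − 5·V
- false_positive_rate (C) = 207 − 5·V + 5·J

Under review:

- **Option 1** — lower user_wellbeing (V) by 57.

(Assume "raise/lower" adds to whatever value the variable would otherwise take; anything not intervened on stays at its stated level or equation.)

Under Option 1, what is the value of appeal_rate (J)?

-234

Option 1 (V − 57):
  F = 69
  V = 132 − 57 = 75
  J = 210 − 69 − 5·75 = -234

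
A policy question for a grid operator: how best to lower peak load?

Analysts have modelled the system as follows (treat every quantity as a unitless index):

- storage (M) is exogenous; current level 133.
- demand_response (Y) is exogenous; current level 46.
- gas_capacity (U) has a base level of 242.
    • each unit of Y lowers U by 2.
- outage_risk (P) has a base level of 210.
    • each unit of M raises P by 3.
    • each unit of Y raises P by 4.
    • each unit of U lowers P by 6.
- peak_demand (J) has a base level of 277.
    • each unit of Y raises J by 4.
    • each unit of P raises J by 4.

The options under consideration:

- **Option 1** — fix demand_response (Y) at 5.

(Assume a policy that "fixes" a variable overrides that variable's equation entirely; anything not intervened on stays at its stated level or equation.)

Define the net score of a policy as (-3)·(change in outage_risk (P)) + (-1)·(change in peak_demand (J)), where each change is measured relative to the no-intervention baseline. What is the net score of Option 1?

4756

Baseline:
  M = 133
  Y = 46
  U = 242 − 2·46 = 150
  P = 210 + 3·133 + 4·46 − 6·150 = -107
  J = 277 + 4·46 + 4·(-107) = 33
Option 1 (Y := 5):
  M = 133
  Y = 5
  U = 242 − 2·5 = 232
  P = 210 + 3·133 + 4·5 − 6·232 = -763
  J = 277 + 4·5 + 4·(-763) = -2755
ΔP = -763 − (-107) = -656; ΔJ = -2755 − 33 = -2788
Score = (-3)·(-656) + (-1)·(-2788) = 4756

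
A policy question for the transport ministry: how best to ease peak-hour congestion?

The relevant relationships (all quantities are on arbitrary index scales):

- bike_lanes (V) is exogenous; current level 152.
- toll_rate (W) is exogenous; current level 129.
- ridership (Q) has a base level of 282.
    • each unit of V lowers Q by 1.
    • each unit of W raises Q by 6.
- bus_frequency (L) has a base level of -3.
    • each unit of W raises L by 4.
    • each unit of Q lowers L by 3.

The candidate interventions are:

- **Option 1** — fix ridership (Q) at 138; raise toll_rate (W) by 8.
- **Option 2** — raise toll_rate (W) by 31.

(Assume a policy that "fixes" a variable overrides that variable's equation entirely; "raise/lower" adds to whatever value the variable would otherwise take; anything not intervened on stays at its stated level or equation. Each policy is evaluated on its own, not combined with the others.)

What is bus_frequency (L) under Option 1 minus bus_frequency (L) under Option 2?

Option 1 (Q := 138, W + 8):
  V = 152
  W = 129 + 8 = 137
  Q = 138
  L = -3 + 4·137 − 3·138 = 131
Option 2 (W + 31):
  V = 152
  W = 129 + 31 = 160
  Q = 282 − 152 + 6·160 = 1090
  L = -3 + 4·160 − 3·1090 = -2633
L: 131 − (-2633) = 2764

2764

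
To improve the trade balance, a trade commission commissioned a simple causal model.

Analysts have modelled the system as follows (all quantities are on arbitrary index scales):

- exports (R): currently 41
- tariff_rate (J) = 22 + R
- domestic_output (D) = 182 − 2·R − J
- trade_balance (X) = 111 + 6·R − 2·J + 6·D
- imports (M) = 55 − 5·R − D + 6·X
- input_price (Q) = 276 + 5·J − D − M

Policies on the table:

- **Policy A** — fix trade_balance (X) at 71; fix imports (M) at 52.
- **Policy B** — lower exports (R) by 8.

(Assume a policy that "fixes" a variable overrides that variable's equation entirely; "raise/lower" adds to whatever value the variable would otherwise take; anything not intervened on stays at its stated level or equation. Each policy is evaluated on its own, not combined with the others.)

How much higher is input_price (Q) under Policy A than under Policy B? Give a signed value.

3231

Policy A (X := 71, M := 52):
  R = 41
  J = 22 + 41 = 63
  D = 182 − 2·41 − 63 = 37
  X = 71
  M = 52
  Q = 276 + 5·63 − 37 − 52 = 502
Policy B (R − 8):
  R = 41 − 8 = 33
  J = 22 + 33 = 55
  D = 182 − 2·33 − 55 = 61
  X = 111 + 6·33 − 2·55 + 6·61 = 565
  M = 55 − 5·33 − 61 + 6·565 = 3219
  Q = 276 + 5·55 − 61 − 3219 = -2729
Q: 502 − (-2729) = 3231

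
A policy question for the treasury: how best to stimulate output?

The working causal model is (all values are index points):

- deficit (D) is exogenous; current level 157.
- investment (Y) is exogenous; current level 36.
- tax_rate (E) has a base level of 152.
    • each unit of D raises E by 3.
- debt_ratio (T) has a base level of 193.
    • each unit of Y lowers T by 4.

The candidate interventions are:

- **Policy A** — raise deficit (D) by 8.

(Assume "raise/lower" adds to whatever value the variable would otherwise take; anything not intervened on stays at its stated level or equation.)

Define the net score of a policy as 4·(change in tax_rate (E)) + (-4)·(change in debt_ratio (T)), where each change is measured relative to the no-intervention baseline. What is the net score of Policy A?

96

Baseline:
  D = 157
  Y = 36
  E = 152 + 3·157 = 623
  T = 193 − 4·36 = 49
Policy A (D + 8):
  D = 157 + 8 = 165
  Y = 36
  E = 152 + 3·165 = 647
  T = 193 − 4·36 = 49
ΔE = 647 − 623 = 24; ΔT = 49 − 49 = 0
Score = 4·24 + (-4)·0 = 96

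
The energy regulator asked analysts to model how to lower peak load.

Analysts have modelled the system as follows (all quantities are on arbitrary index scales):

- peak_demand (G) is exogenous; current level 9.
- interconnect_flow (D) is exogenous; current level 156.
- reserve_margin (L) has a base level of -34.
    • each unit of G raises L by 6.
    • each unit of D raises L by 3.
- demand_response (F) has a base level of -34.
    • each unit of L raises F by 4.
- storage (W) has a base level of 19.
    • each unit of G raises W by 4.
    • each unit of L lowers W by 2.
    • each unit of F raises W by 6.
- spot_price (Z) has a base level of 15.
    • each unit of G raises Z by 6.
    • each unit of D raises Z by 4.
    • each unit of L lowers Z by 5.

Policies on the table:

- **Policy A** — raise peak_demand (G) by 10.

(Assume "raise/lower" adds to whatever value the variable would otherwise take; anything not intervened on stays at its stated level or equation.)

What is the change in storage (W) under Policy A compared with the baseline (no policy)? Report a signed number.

Baseline:
  G = 9
  D = 156
  L = -34 + 6·9 + 3·156 = 488
  F = -34 + 4·488 = 1918
  W = 19 + 4·9 − 2·488 + 6·1918 = 10587
Policy A (G + 10):
  G = 9 + 10 = 19
  D = 156
  L = -34 + 6·19 + 3·156 = 548
  F = -34 + 4·548 = 2158
  W = 19 + 4·19 − 2·548 + 6·2158 = 11947
Change in W: 11947 − 10587 = 1360

1360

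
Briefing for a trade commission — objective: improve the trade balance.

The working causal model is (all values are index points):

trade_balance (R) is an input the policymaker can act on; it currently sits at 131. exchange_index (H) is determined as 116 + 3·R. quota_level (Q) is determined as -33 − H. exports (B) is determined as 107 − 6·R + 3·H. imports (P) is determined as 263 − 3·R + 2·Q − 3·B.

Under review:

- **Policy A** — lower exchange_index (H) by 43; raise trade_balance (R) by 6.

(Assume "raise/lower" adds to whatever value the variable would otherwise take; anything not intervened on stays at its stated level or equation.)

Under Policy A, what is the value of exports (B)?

737

Policy A (H − 43, R + 6):
  R = 131 + 6 = 137
  H = 116 + 3·137 (−43 from intervention) = 484
  B = 107 − 6·137 + 3·484 = 737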